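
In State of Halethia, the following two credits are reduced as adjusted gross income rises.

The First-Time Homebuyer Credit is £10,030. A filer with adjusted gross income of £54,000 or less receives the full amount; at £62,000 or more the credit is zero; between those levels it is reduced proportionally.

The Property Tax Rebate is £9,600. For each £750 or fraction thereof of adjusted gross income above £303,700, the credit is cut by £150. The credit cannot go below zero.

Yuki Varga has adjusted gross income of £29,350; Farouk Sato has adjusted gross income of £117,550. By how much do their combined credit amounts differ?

Yuki (£29,350): First-Time Homebuyer Credit: £29,350 is at or below the £54,000 threshold, so the full £10,030 applies. Property Tax Rebate: £29,350 is at or below the £303,700 threshold, so the full £9,600 applies. total £10,030 + £9,600 = £19,630
Farouk (£117,550): First-Time Homebuyer Credit: £117,550 is at or above £62,000, so the credit is £0. Property Tax Rebate: £117,550 is at or below the £303,700 threshold, so the full £9,600 applies. total £0 + £9,600 = £9,600
Difference: |£19,630 − £9,600| = £10,030.

£10,030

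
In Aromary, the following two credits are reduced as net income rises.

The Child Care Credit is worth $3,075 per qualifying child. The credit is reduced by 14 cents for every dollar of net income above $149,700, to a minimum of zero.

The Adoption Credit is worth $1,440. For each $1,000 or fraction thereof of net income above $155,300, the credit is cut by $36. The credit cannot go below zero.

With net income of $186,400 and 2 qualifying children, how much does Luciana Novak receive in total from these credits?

$1,300

Child Care Credit: base = 2 × $3,075 = $6,150. 14% of the $36,700 excess over $149,700 is $5,138; credit = $6,150 − $5,138 = $1,012.
Adoption Credit: income exceeds $155,300 by $31,100, which is 32 full-or-partial $1,000 increments; reduction = 32 × $36 = $1,152, leaving $288.
Total: $1,012 + $288 = $1,300.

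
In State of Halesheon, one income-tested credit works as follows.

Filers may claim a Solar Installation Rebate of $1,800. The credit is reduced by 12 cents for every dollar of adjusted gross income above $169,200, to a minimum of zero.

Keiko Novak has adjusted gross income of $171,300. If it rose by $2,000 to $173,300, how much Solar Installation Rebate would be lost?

$240

At $171,300 — 12% of the $2,100 excess over $169,200 is $252; credit = $1,800 − $252 = $1,548.
At $173,300 — 12% of the $4,100 excess over $169,200 is $492; credit = $1,800 − $492 = $1,308.
Lost: $1,548 − $1,308 = $240.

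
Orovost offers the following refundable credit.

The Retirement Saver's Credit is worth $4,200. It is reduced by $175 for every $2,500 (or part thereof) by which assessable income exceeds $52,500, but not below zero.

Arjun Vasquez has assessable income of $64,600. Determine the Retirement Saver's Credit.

Retirement Saver's Credit: income exceeds $52,500 by $12,100, which is 5 full-or-partial $2,500 increments; reduction = 5 × $175 = $875, leaving $3,325.

$3,325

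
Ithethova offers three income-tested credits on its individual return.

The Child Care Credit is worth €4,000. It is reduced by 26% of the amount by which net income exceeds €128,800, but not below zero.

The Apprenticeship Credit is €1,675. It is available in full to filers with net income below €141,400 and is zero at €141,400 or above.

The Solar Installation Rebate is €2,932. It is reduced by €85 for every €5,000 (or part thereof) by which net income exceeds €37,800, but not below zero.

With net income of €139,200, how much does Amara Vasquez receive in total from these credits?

Child Care Credit: 26% of the €10,400 excess over €128,800 is €2,704; credit = €4,000 − €2,704 = €1,296.
Apprenticeship Credit: €139,200 is below the €141,400 cutoff, so the full €1,675 applies.
Solar Installation Rebate: income exceeds €37,800 by €101,400, which is 21 full-or-partial €5,000 increments; reduction = 21 × €85 = €1,785, leaving €1,147.
Total: €1,296 + €1,675 + €1,147 = €4,118.

€4,118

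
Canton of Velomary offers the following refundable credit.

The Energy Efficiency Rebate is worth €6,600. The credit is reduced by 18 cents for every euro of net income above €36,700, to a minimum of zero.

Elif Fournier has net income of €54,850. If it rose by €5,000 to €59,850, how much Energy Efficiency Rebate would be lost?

At €54,850 — 18% of the €18,150 excess over €36,700 is €3,267; credit = €6,600 − €3,267 = €3,333.
At €59,850 — 18% of the €23,150 excess over €36,700 is €4,167; credit = €6,600 − €4,167 = €2,433.
Lost: €3,333 − €2,433 = €900.

€900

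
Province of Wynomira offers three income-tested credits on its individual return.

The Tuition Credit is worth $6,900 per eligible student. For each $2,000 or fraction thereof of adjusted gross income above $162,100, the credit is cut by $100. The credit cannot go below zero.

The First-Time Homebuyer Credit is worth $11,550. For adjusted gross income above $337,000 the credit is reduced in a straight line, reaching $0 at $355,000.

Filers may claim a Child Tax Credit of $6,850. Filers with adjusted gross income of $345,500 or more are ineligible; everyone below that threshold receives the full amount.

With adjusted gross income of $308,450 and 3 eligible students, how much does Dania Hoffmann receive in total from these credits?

$31,700

Tuition Credit: base = 3 × $6,900 = $20,700. income exceeds $162,100 by $146,350, which is 74 full-or-partial $2,000 increments; reduction = 74 × $100 = $7,400, leaving $13,300.
First-Time Homebuyer Credit: $308,450 is at or below the $337,000 threshold, so the full $11,550 applies.
Child Tax Credit: $308,450 is below the $345,500 cutoff, so the full $6,850 applies.
Total: $13,300 + $11,550 + $6,850 = $31,700.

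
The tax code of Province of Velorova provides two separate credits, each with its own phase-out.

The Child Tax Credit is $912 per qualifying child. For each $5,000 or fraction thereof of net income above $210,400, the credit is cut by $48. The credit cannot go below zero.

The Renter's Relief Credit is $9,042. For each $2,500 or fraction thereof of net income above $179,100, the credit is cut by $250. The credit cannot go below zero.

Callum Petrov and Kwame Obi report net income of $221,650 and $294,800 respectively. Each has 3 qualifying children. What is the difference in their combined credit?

$5,214

Callum ($221,650): Child Tax Credit: base = 3 × $912 = $2,736. income exceeds $210,400 by $11,250, which is 3 full-or-partial $5,000 increments; reduction = 3 × $48 = $144, leaving $2,592. Renter's Relief Credit: income exceeds $179,100 by $42,550, which is 18 full-or-partial $2,500 increments; reduction = 18 × $250 = $4,500, leaving $4,542. total $2,592 + $4,542 = $7,134
Kwame ($294,800): Child Tax Credit: base = 3 × $912 = $2,736. income exceeds $210,400 by $84,400, which is 17 full-or-partial $5,000 increments; reduction = 17 × $48 = $816, leaving $1,920. Renter's Relief Credit: income exceeds $179,100 by $115,700 → 47 increments × $250 = $11,750 ≥ base, so the credit is $0. total $1,920 + $0 = $1,920
Difference: |$7,134 − $1,920| = $5,214.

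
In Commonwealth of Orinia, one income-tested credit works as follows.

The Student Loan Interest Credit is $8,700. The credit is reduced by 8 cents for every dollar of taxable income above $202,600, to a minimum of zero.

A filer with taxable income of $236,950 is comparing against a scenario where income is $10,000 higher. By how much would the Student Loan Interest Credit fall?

At $236,950 — 8% of the $34,350 excess over $202,600 is $2,748; credit = $8,700 − $2,748 = $5,952.
At $246,950 — 8% of the $44,350 excess over $202,600 is $3,548; credit = $8,700 − $3,548 = $5,152.
Lost: $5,952 − $5,152 = $800.

$800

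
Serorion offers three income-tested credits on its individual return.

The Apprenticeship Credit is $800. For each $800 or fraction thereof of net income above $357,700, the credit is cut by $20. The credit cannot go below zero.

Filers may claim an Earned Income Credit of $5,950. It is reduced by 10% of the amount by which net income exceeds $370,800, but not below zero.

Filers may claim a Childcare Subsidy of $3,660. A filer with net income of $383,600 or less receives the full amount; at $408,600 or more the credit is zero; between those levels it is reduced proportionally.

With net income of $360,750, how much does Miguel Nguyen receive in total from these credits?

$10,330

Apprenticeship Credit: income exceeds $357,700 by $3,050, which is 4 full-or-partial $800 increments; reduction = 4 × $20 = $80, leaving $720.
Earned Income Credit: $360,750 is at or below the $370,800 threshold, so the full $5,950 applies.
Childcare Subsidy: $360,750 is at or below the $383,600 threshold, so the full $3,660 applies.
Total: $720 + $5,950 + $3,660 = $10,330.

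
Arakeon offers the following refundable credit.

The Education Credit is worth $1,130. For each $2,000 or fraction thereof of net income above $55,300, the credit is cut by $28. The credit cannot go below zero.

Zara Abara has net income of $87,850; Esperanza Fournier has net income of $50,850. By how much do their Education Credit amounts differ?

$476

Zara ($87,850): Education Credit: income exceeds $55,300 by $32,550, which is 17 full-or-partial $2,000 increments; reduction = 17 × $28 = $476, leaving $654.
Esperanza ($50,850): Education Credit: $50,850 is at or below the $55,300 threshold, so the full $1,130 applies.
Difference: |$654 − $1,130| = $476.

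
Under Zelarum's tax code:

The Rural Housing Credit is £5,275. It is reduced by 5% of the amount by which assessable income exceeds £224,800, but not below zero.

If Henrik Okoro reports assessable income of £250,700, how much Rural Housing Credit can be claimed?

Rural Housing Credit: 5% of the £25,900 excess over £224,800 is £1,295; credit = £5,275 − £1,295 = £3,980.

£3,980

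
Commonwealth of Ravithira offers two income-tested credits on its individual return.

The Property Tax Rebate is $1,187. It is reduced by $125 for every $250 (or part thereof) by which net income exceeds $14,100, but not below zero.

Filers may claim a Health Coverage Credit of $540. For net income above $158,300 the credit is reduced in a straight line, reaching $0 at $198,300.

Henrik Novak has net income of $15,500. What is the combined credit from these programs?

Property Tax Rebate: income exceeds $14,100 by $1,400, which is 6 full-or-partial $250 increments; reduction = 6 × $125 = $750, leaving $437.
Health Coverage Credit: $15,500 is at or below the $158,300 threshold, so the full $540 applies.
Total: $437 + $540 = $977.

$977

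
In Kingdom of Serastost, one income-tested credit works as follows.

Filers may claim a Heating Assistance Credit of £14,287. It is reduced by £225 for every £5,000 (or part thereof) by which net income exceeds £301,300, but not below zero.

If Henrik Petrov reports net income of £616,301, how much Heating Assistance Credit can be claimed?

Heating Assistance Credit: income exceeds £301,300 by £315,001 → 64 increments × £225 = £14,400 ≥ base, so the credit is £0.

£0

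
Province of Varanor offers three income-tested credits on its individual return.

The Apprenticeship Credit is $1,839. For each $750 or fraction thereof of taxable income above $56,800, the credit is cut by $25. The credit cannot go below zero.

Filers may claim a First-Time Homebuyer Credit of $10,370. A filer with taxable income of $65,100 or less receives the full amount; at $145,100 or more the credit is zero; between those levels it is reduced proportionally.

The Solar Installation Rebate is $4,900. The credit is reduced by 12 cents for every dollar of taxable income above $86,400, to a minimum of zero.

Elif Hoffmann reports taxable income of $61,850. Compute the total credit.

Apprenticeship Credit: income exceeds $56,800 by $5,050, which is 7 full-or-partial $750 increments; reduction = 7 × $25 = $175, leaving $1,664.
First-Time Homebuyer Credit: $61,850 is at or below the $65,100 threshold, so the full $10,370 applies.
Solar Installation Rebate: $61,850 is at or below the $86,400 threshold, so the full $4,900 applies.
Total: $1,664 + $10,370 + $4,900 = $16,934.

$16,934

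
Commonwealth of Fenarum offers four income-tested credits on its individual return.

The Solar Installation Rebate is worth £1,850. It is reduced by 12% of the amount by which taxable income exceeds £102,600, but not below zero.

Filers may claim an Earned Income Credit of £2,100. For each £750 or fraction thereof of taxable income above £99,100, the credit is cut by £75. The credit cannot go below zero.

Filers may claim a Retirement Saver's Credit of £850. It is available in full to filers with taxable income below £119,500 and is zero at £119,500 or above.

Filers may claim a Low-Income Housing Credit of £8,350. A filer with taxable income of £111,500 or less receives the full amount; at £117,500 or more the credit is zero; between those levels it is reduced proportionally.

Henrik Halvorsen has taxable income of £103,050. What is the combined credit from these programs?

£12,646

Solar Installation Rebate: 12% of the £450 excess over £102,600 is £54; credit = £1,850 − £54 = £1,796.
Earned Income Credit: income exceeds £99,100 by £3,950, which is 6 full-or-partial £750 increments; reduction = 6 × £75 = £450, leaving £1,650.
Retirement Saver's Credit: £103,050 is below the £119,500 cutoff, so the full £850 applies.
Low-Income Housing Credit: £103,050 is at or below the £111,500 threshold, so the full £8,350 applies.
Total: £1,796 + £1,650 + £850 + £8,350 = £12,646.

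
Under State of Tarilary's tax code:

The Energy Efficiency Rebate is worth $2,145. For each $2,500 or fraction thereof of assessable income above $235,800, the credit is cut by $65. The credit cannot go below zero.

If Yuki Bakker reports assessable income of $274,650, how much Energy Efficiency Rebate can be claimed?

Energy Efficiency Rebate: income exceeds $235,800 by $38,850, which is 16 full-or-partial $2,500 increments; reduction = 16 × $65 = $1,040, leaving $1,105.

$1,105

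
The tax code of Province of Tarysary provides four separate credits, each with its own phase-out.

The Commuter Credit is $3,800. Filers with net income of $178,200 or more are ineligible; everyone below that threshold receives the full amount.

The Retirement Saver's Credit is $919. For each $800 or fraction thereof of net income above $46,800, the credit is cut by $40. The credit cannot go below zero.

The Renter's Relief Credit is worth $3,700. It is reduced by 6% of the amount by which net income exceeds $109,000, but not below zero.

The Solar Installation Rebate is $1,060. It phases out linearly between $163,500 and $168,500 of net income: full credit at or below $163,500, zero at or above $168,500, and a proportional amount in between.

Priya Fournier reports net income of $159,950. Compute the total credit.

$5,503

Commuter Credit: $159,950 is below the $178,200 cutoff, so the full $3,800 applies.
Retirement Saver's Credit: income exceeds $46,800 by $113,150 → 142 increments × $40 = $5,680 ≥ base, so the credit is $0.
Renter's Relief Credit: 6% of the $50,950 excess over $109,000 is $3,057; credit = $3,700 − $3,057 = $643.
Solar Installation Rebate: $159,950 is at or below the $163,500 threshold, so the full $1,060 applies.
Total: $3,800 + $0 + $643 + $1,060 = $5,503.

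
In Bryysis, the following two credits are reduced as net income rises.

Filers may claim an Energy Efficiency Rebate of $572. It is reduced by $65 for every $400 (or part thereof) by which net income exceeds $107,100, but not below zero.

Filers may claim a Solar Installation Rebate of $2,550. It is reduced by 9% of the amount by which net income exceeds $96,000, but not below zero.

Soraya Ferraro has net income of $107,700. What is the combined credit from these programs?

Energy Efficiency Rebate: income exceeds $107,100 by $600, which is 2 full-or-partial $400 increments; reduction = 2 × $65 = $130, leaving $442.
Solar Installation Rebate: 9% of the $11,700 excess over $96,000 is $1,053; credit = $2,550 − $1,053 = $1,497.
Total: $442 + $1,497 = $1,939.

$1,939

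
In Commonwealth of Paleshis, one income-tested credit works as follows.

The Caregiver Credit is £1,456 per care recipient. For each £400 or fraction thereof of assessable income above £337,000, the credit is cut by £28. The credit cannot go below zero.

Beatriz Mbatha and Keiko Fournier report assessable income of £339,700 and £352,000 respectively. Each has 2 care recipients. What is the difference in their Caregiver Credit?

£868

Beatriz (£339,700): Caregiver Credit: base = 2 × £1,456 = £2,912. income exceeds £337,000 by £2,700, which is 7 full-or-partial £400 increments; reduction = 7 × £28 = £196, leaving £2,716.
Keiko (£352,000): Caregiver Credit: base = 2 × £1,456 = £2,912. income exceeds £337,000 by £15,000, which is 38 full-or-partial £400 increments; reduction = 38 × £28 = £1,064, leaving £1,848.
Difference: |£2,716 − £1,848| = £868.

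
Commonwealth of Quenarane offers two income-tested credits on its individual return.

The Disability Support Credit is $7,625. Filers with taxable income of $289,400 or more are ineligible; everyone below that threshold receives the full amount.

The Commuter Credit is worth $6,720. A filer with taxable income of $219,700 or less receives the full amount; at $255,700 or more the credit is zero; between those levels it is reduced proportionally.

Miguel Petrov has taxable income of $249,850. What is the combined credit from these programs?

Disability Support Credit: $249,850 is below the $289,400 cutoff, so the full $7,625 applies.
Commuter Credit: $249,850 is $30,150 into a $36,000 phase-out range, leaving 5,850/36,000 of the credit: $6,720 × 5,850/36,000 = $1,092.
Total: $7,625 + $1,092 = $8,717.

$8,717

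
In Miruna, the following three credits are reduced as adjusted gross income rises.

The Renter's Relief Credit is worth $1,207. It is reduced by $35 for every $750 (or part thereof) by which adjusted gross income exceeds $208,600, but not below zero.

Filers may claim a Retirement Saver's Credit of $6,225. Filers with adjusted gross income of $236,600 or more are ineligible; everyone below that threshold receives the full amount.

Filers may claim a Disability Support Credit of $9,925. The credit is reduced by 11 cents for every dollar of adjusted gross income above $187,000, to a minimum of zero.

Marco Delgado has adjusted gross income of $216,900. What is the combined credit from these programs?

Renter's Relief Credit: income exceeds $208,600 by $8,300, which is 12 full-or-partial $750 increments; reduction = 12 × $35 = $420, leaving $787.
Retirement Saver's Credit: $216,900 is below the $236,600 cutoff, so the full $6,225 applies.
Disability Support Credit: 11% of the $29,900 excess over $187,000 is $3,289; credit = $9,925 − $3,289 = $6,636.
Total: $787 + $6,225 + $6,636 = $13,648.

$13,648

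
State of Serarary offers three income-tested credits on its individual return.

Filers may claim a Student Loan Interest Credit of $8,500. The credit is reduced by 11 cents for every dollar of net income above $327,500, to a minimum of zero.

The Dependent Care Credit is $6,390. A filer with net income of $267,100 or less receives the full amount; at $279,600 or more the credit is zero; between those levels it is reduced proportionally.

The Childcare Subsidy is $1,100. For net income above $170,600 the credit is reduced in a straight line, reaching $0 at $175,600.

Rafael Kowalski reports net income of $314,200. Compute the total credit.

Student Loan Interest Credit: $314,200 is at or below the $327,500 threshold, so the full $8,500 applies.
Dependent Care Credit: $314,200 is at or above $279,600, so the credit is $0.
Childcare Subsidy: $314,200 is at or above $175,600, so the credit is $0.
Total: $8,500 + $0 + $0 = $8,500.

$8,500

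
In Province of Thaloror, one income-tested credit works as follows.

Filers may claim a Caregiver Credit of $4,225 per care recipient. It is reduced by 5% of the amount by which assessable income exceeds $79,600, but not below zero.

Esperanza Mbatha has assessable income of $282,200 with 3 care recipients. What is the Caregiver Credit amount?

$2,545

Caregiver Credit: base = 3 × $4,225 = $12,675. 5% of the $202,600 excess over $79,600 is $10,130; credit = $12,675 − $10,130 = $2,545.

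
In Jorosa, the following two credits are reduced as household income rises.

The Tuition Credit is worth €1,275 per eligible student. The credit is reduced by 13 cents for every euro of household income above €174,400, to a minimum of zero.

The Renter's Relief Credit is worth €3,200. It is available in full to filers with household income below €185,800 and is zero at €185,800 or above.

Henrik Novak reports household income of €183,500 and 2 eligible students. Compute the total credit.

€4,567

Tuition Credit: base = 2 × €1,275 = €2,550. 13% of the €9,100 excess over €174,400 is €1,183; credit = €2,550 − €1,183 = €1,367.
Renter's Relief Credit: €183,500 is below the €185,800 cutoff, so the full €3,200 applies.
Total: €1,367 + €3,200 = €4,567.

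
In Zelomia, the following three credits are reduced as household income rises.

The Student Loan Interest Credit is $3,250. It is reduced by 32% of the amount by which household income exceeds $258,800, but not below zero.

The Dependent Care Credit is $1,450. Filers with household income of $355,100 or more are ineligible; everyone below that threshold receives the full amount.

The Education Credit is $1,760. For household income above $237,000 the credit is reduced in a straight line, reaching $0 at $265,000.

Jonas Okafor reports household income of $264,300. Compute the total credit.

$2,984

Student Loan Interest Credit: 32% of the $5,500 excess over $258,800 is $1,760; credit = $3,250 − $1,760 = $1,490.
Dependent Care Credit: $264,300 is below the $355,100 cutoff, so the full $1,450 applies.
Education Credit: $264,300 is $27,300 into a $28,000 phase-out range, leaving 700/28,000 of the credit: $1,760 × 700/28,000 = $44.
Total: $1,490 + $1,450 + $44 = $2,984.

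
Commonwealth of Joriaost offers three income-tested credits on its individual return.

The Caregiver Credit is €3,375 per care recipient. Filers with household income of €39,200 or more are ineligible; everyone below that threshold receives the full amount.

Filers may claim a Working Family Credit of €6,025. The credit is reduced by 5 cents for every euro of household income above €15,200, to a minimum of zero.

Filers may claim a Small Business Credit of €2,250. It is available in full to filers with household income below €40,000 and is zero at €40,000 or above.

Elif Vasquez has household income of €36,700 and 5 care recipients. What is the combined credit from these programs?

€24,075

Caregiver Credit: base = 5 × €3,375 = €16,875. €36,700 is below the €39,200 cutoff, so the full €16,875 applies.
Working Family Credit: 5% of the €21,500 excess over €15,200 is €1,075; credit = €6,025 − €1,075 = €4,950.
Small Business Credit: €36,700 is below the €40,000 cutoff, so the full €2,250 applies.
Total: €16,875 + €4,950 + €2,250 = €24,075.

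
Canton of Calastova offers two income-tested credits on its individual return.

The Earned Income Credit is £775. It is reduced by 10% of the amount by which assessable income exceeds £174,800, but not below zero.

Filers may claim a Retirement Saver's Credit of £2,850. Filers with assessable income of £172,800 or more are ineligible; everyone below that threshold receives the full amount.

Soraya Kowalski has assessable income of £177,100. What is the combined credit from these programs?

£545

Earned Income Credit: 10% of the £2,300 excess over £174,800 is £230; credit = £775 − £230 = £545.
Retirement Saver's Credit: £177,100 meets or exceeds the £172,800 cutoff, so the credit is £0.
Total: £545 + £0 = £545.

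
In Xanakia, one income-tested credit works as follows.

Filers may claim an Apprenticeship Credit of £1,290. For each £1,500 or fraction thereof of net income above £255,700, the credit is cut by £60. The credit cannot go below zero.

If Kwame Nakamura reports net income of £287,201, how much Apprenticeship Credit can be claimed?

Apprenticeship Credit: income exceeds £255,700 by £31,501 → 22 increments × £60 = £1,320 ≥ base, so the credit is £0.

£0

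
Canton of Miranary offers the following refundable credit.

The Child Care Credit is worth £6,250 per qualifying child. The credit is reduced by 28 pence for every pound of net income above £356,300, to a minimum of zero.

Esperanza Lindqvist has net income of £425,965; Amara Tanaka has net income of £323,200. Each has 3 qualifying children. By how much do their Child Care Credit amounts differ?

£18,750

Esperanza (£425,965): Child Care Credit: base = 3 × £6,250 = £18,750. 28% of the £69,665 excess over £356,300 is £19,506.20 ≥ base, so the credit is £0.
Amara (£323,200): Child Care Credit: base = 3 × £6,250 = £18,750. £323,200 is at or below the £356,300 threshold, so the full £18,750 applies.
Difference: |£0 − £18,750| = £18,750.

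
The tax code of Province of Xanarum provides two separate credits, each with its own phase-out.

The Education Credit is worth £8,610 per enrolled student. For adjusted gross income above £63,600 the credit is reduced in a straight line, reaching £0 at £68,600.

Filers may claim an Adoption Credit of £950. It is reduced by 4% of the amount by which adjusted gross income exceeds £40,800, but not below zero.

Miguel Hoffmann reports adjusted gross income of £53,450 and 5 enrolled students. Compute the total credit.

Education Credit: base = 5 × £8,610 = £43,050. £53,450 is at or below the £63,600 threshold, so the full £43,050 applies.
Adoption Credit: 4% of the £12,650 excess over £40,800 is £506; credit = £950 − £506 = £444.
Total: £43,050 + £444 = £43,494.

£43,494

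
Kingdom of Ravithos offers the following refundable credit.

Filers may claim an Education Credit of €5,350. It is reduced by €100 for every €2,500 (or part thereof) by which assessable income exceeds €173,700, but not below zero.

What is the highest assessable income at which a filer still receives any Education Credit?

€306,200

After 53 increments the reduction is 53 × €100 = €5,300, leaving €50; one more increment wipes it out. Increment 53 ends at excess 53 × €2,500 = €132,500, so the highest qualifying income is €173,700 + €132,500 = €306,200.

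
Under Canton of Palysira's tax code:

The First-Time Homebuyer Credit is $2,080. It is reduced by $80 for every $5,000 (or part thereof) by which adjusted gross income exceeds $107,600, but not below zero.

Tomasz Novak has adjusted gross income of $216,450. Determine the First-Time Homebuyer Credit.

$320

First-Time Homebuyer Credit: income exceeds $107,600 by $108,850, which is 22 full-or-partial $5,000 increments; reduction = 22 × $80 = $1,760, leaving $320.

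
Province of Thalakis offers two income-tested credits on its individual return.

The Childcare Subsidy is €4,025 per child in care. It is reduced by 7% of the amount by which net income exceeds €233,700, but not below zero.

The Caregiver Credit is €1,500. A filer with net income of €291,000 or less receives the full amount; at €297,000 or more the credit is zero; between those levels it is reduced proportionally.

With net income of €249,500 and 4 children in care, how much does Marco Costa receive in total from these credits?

€16,494

Childcare Subsidy: base = 4 × €4,025 = €16,100. 7% of the €15,800 excess over €233,700 is €1,106; credit = €16,100 − €1,106 = €14,994.
Caregiver Credit: €249,500 is at or below the €291,000 threshold, so the full €1,500 applies.
Total: €14,994 + €1,500 = €16,494.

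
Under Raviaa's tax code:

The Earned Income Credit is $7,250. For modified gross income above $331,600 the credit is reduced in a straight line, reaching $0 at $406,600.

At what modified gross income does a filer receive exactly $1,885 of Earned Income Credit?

$387,100

$1,885 is 1,885/7,250 of the full $7,250, so 5,365/7,250 of the $75,000 range has been used: income = $331,600 + $75,000 × 5,365/7,250 = $387,100.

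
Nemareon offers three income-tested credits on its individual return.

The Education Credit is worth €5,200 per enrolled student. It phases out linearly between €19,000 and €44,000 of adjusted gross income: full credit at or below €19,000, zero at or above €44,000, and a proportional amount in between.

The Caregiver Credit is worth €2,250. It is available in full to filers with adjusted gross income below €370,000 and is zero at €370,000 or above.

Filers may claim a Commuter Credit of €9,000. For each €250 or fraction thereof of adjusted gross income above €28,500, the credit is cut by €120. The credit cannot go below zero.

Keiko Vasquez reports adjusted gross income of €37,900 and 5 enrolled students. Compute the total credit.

€13,034

Education Credit: base = 5 × €5,200 = €26,000. €37,900 is €18,900 into a €25,000 phase-out range, leaving 6,100/25,000 of the credit: €26,000 × 6,100/25,000 = €6,344.
Caregiver Credit: €37,900 is below the €370,000 cutoff, so the full €2,250 applies.
Commuter Credit: income exceeds €28,500 by €9,400, which is 38 full-or-partial €250 increments; reduction = 38 × €120 = €4,560, leaving €4,440.
Total: €6,344 + €2,250 + €4,440 = €13,034.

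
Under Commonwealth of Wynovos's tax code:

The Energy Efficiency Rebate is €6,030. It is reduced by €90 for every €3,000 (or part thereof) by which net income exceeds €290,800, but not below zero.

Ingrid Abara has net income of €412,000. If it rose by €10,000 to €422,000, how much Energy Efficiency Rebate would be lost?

At €412,000 — income exceeds €290,800 by €121,200, which is 41 full-or-partial €3,000 increments; reduction = 41 × €90 = €3,690, leaving €2,340.
At €422,000 — income exceeds €290,800 by €131,200, which is 44 full-or-partial €3,000 increments; reduction = 44 × €90 = €3,960, leaving €2,070.
Lost: €2,340 − €2,070 = €270.

€270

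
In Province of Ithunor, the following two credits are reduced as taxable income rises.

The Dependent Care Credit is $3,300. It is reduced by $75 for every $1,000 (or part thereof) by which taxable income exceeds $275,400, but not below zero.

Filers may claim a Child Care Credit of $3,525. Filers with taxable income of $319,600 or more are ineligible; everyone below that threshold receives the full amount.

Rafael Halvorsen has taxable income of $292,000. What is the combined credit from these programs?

Dependent Care Credit: income exceeds $275,400 by $16,600, which is 17 full-or-partial $1,000 increments; reduction = 17 × $75 = $1,275, leaving $2,025.
Child Care Credit: $292,000 is below the $319,600 cutoff, so the full $3,525 applies.
Total: $2,025 + $3,525 = $5,550.

$5,550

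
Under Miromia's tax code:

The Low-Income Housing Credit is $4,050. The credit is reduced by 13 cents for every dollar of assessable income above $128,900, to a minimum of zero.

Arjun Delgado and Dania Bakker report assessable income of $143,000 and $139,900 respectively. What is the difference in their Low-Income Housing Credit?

$403

Arjun ($143,000): Low-Income Housing Credit: 13% of the $14,100 excess over $128,900 is $1,833; credit = $4,050 − $1,833 = $2,217.
Dania ($139,900): Low-Income Housing Credit: 13% of the $11,000 excess over $128,900 is $1,430; credit = $4,050 − $1,430 = $2,620.
Difference: |$2,217 − $2,620| = $403.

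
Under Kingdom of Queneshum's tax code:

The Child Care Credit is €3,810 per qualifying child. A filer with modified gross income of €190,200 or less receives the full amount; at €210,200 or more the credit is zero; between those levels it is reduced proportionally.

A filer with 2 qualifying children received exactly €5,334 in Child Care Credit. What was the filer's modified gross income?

€196,200

Full credit = 2 × €3,810 = €7,620.
€5,334 is 5,334/7,620 of the full €7,620, so 2,286/7,620 of the €20,000 range has been used: income = €190,200 + €20,000 × 2,286/7,620 = €196,200.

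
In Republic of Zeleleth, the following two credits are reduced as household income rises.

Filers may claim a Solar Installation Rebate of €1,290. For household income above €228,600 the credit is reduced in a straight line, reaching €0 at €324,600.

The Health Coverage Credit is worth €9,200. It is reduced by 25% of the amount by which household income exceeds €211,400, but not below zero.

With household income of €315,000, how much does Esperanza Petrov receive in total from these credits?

Solar Installation Rebate: €315,000 is €86,400 into a €96,000 phase-out range, leaving 9,600/96,000 of the credit: €1,290 × 9,600/96,000 = €129.
Health Coverage Credit: 25% of the €103,600 excess over €211,400 is €25,900 ≥ base, so the credit is €0.
Total: €129 + €0 = €129.

€129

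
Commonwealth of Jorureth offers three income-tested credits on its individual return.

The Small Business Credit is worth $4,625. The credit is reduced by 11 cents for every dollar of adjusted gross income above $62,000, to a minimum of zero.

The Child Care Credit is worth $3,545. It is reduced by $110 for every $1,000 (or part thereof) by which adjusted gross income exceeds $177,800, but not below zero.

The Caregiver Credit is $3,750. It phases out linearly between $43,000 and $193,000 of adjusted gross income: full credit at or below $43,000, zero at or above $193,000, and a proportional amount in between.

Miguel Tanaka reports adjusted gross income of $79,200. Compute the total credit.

$9,123

Small Business Credit: 11% of the $17,200 excess over $62,000 is $1,892; credit = $4,625 − $1,892 = $2,733.
Child Care Credit: $79,200 is at or below the $177,800 threshold, so the full $3,545 applies.
Caregiver Credit: $79,200 is $36,200 into a $150,000 phase-out range, leaving 113,800/150,000 of the credit: $3,750 × 113,800/150,000 = $2,845.
Total: $2,733 + $3,545 + $2,845 = $9,123.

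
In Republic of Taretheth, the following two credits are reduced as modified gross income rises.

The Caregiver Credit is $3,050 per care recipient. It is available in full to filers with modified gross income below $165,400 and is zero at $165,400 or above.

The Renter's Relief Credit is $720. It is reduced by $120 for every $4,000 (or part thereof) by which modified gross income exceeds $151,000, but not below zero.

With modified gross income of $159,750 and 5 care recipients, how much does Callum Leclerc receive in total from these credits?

$15,610

Caregiver Credit: base = 5 × $3,050 = $15,250. $159,750 is below the $165,400 cutoff, so the full $15,250 applies.
Renter's Relief Credit: income exceeds $151,000 by $8,750, which is 3 full-or-partial $4,000 increments; reduction = 3 × $120 = $360, leaving $360.
Total: $15,250 + $360 = $15,610.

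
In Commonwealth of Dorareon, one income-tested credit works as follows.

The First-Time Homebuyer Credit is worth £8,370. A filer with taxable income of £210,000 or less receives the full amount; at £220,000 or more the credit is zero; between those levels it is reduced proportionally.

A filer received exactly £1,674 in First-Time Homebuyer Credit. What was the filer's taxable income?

£218,000

£1,674 is 1,674/8,370 of the full £8,370, so 6,696/8,370 of the £10,000 range has been used: income = £210,000 + £10,000 × 6,696/8,370 = £218,000.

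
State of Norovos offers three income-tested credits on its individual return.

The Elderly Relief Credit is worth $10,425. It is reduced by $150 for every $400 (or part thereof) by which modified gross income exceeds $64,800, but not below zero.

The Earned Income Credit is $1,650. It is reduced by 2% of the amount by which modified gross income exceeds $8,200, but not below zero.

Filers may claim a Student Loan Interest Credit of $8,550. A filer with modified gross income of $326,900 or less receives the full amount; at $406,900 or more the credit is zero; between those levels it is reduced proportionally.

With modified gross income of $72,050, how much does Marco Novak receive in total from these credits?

Elderly Relief Credit: income exceeds $64,800 by $7,250, which is 19 full-or-partial $400 increments; reduction = 19 × $150 = $2,850, leaving $7,575.
Earned Income Credit: 2% of the $63,850 excess over $8,200 is $1,277; credit = $1,650 − $1,277 = $373.
Student Loan Interest Credit: $72,050 is at or below the $326,900 threshold, so the full $8,550 applies.
Total: $7,575 + $373 + $8,550 = $16,498.

$16,498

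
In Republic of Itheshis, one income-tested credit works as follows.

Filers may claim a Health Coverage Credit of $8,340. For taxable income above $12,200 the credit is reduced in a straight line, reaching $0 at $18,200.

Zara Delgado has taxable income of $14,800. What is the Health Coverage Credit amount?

Health Coverage Credit: $14,800 is $2,600 into a $6,000 phase-out range, leaving 3,400/6,000 of the credit: $8,340 × 3,400/6,000 = $4,726.

$4,726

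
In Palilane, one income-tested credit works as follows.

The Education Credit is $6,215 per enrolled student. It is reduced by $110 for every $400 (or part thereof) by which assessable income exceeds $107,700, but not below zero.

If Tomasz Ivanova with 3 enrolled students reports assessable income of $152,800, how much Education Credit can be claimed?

$6,215

Education Credit: base = 3 × $6,215 = $18,645. income exceeds $107,700 by $45,100, which is 113 full-or-partial $400 increments; reduction = 113 × $110 = $12,430, leaving $6,215.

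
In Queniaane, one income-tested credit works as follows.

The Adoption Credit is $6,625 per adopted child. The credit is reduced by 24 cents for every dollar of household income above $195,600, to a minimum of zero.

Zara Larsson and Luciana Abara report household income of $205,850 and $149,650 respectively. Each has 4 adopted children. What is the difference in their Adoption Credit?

Zara ($205,850): Adoption Credit: base = 4 × $6,625 = $26,500. 24% of the $10,250 excess over $195,600 is $2,460; credit = $26,500 − $2,460 = $24,040.
Luciana ($149,650): Adoption Credit: base = 4 × $6,625 = $26,500. $149,650 is at or below the $195,600 threshold, so the full $26,500 applies.
Difference: |$24,040 − $26,500| = $2,460.

$2,460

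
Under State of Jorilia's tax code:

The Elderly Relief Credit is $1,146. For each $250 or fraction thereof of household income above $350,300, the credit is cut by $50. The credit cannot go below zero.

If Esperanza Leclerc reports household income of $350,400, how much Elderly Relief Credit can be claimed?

$1,096

Elderly Relief Credit: income exceeds $350,300 by $100, which is 1 full-or-partial $250 increment; reduction = 1 × $50 = $50, leaving $1,096.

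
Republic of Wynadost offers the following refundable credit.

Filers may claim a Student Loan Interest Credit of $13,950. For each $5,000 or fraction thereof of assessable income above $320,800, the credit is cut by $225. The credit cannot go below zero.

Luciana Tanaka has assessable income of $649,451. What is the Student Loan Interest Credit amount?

Student Loan Interest Credit: income exceeds $320,800 by $328,651 → 66 increments × $225 = $14,850 ≥ base, so the credit is $0.

$0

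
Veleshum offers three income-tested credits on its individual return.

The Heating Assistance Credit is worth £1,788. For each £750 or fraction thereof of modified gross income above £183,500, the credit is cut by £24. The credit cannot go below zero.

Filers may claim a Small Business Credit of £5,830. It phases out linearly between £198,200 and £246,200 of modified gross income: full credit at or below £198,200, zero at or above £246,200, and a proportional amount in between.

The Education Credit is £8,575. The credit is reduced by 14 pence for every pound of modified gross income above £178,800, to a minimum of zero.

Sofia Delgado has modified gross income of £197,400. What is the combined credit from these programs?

Heating Assistance Credit: income exceeds £183,500 by £13,900, which is 19 full-or-partial £750 increments; reduction = 19 × £24 = £456, leaving £1,332.
Small Business Credit: £197,400 is at or below the £198,200 threshold, so the full £5,830 applies.
Education Credit: 14% of the £18,600 excess over £178,800 is £2,604; credit = £8,575 − £2,604 = £5,971.
Total: £1,332 + £5,830 + £5,971 = £13,133.

£13,133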